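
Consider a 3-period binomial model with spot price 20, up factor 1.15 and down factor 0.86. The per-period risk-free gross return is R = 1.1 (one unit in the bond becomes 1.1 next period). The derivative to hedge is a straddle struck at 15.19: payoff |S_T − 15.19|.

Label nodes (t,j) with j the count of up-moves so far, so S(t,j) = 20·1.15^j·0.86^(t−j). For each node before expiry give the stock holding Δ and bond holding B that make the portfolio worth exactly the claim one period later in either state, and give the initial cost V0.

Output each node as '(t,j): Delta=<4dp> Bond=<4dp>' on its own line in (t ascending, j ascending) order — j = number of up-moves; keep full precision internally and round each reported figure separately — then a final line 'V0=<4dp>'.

(0,0): Delta=0.9791 Bond=-10.9752
(1,0): Delta=0.8448 Bond=-9.7636
(1,1): Delta=1.0000 Bond=-12.5537
(2,0): Delta=-0.1511 Bond=3.9916
(2,1): Delta=1.0000 Bond=-13.8091
(2,2): Delta=1.0000 Bond=-13.8091
V0=8.6065

The replicating-portfolio and risk-neutral prices coincide; use p* = (1.1−0.86)/(1.15−0.86) = 0.8276 for the latter.
Terminal values V(3,·): V(3,0)=2.4689, V(3,1)=1.8208, V(3,2)=7.5570, V(3,3)=15.2275
(2,0): S=14.7920. Δ = (V_up−V_dn)/(S_up−S_dn) = (1.8208−2.4689)/(17.0108−12.7211) = -0.1511. V = [p*·1.8208 + (1−p*)·2.4689]/1.1 = 1.7569. B = V − Δ·S = 3.9916.
(2,1): S=19.7800. Δ = (V_up−V_dn)/(S_up−S_dn) = (7.5570−1.8208)/(22.7470−17.0108) = 1.0000. V = [p*·7.5570 + (1−p*)·1.8208]/1.1 = 5.9709. B = V − Δ·S = -13.8091.
(2,2): S=26.4500. Δ = (V_up−V_dn)/(S_up−S_dn) = (15.2275−7.5570)/(30.4175−22.7470) = 1.0000. V = [p*·15.2275 + (1−p*)·7.5570]/1.1 = 12.6409. B = V − Δ·S = -13.8091.
(1,0): S=17.2000. Δ = (V_up−V_dn)/(S_up−S_dn) = (5.9709−1.7569)/(19.7800−14.7920) = 0.8448. V = [p*·5.9709 + (1−p*)·1.7569]/1.1 = 4.7676. B = V − Δ·S = -9.7636.
(1,1): S=23.0000. Δ = (V_up−V_dn)/(S_up−S_dn) = (12.6409−5.9709)/(26.4500−19.7800) = 1.0000. V = [p*·12.6409 + (1−p*)·5.9709]/1.1 = 10.4463. B = V − Δ·S = -12.5537.
(0,0): S=20.0000. Δ = (V_up−V_dn)/(S_up−S_dn) = (10.4463−4.7676)/(23.0000−17.2000) = 0.9791. V = [p*·10.4463 + (1−p*)·4.7676]/1.1 = 8.6065. B = V − Δ·S = -10.9752.
Self-financing check: at every node Δ·S+B equals the discounted successor values.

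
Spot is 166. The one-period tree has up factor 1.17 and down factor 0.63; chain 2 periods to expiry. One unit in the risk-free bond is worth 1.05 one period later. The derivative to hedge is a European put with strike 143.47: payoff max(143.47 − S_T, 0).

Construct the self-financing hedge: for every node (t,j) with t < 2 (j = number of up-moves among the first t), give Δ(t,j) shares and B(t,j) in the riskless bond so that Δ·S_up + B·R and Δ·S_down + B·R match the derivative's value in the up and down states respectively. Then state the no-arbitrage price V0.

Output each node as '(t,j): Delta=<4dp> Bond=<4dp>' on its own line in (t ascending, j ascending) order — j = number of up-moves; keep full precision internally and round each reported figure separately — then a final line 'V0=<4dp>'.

The replicating-portfolio and risk-neutral prices coincide; use p* = (1.05−0.63)/(1.17−0.63) = 0.7778 for the latter.
Terminal payoffs: V(2,0)=77.5846, V(2,1)=21.1114, V(2,2)=0.0000
  t=1,j=0: stock 104.5800 → up 122.3586 (V=21.1114), down 65.8854 (V=77.5846). Price 32.0581; hedge Δ=-1.0000, bond B=136.6381.
  t=1,j=1: stock 194.2200 → up 227.2374 (V=0.0000), down 122.3586 (V=21.1114). Price 4.4680; hedge Δ=-0.2013, bond B=43.5632.
  t=0,j=0: stock 166.0000 → up 194.2200 (V=4.4680), down 104.5800 (V=32.0581). Price 10.0944; hedge Δ=-0.3078, bond B=61.1872.
The time-0 hedge costs 10.0944, which is the no-arbitrage price.

(0,0): Delta=-0.3078 Bond=61.1872
(1,0): Delta=-1.0000 Bond=136.6381
(1,1): Delta=-0.2013 Bond=43.5632
V0=10.0944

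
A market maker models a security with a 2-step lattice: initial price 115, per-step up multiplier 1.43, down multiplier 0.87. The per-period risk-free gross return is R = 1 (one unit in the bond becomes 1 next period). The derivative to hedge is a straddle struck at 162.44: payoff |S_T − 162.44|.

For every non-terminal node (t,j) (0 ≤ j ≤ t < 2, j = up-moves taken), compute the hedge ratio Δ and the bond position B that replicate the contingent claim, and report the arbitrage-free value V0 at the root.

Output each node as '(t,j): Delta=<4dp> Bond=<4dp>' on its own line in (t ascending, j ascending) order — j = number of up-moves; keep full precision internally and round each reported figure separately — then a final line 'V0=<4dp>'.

No-arbitrage ⇒ martingale measure with p* = (R−d)/(u−d) = 0.2321.
Terminal values V(2,·): V(2,0)=75.3965, V(2,1)=19.3685, V(2,2)=72.7235
  t=1,j=0: stock 100.0500 → up 143.0715 (V=19.3685), down 87.0435 (V=75.3965). Price 62.3900; hedge Δ=-1.0000, bond B=162.4400.
  t=1,j=1: stock 164.4500 → up 235.1635 (V=72.7235), down 143.0715 (V=19.3685). Price 31.7545; hedge Δ=0.5794, bond B=-63.5223.
  t=0,j=0: stock 115.0000 → up 164.4500 (V=31.7545), down 100.0500 (V=62.3900). Price 55.2782; hedge Δ=-0.4757, bond B=109.9845.
Self-financing check: at every node Δ·S+B equals the discounted successor values.

(0,0): Delta=-0.4757 Bond=109.9845
(1,0): Delta=-1.0000 Bond=162.4400
(1,1): Delta=0.5794 Bond=-63.5223
V0=55.2782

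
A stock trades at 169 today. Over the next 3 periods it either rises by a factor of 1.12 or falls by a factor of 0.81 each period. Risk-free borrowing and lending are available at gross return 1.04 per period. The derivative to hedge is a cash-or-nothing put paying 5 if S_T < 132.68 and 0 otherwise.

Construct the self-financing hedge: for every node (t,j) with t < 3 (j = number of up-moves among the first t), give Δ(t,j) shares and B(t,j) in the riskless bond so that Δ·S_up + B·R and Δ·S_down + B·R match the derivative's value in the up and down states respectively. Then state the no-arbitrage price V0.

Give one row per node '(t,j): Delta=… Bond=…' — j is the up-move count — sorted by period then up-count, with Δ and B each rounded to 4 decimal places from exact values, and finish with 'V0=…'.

Under the risk-neutral measure, an up-move has probability p* = (R−d)/(u−d) = 0.7419 and values discount at R = 1.04.
Terminal values V(3,·): V(3,0)=5.0000, V(3,1)=5.0000, V(3,2)=0.0000, V(3,3)=0.0000
(2,0): S=110.8809. Δ = (V_up−V_dn)/(S_up−S_dn) = (5.0000−5.0000)/(124.1866−89.8135) = 0.0000. V = [p*·5.0000 + (1−p*)·5.0000]/1.04 = 4.8077. B = V − Δ·S = 4.8077.
(2,1): S=153.3168. Δ = (V_up−V_dn)/(S_up−S_dn) = (0.0000−5.0000)/(171.7148−124.1866) = -0.1052. V = [p*·0.0000 + (1−p*)·5.0000]/1.04 = 1.2407. B = V − Δ·S = 17.3697.
(2,2): S=211.9936. Δ = (V_up−V_dn)/(S_up−S_dn) = (0.0000−0.0000)/(237.4328−171.7148) = 0.0000. V = [p*·0.0000 + (1−p*)·0.0000]/1.04 = 0.0000. B = V − Δ·S = 0.0000.
(1,0): S=136.8900. Δ = (V_up−V_dn)/(S_up−S_dn) = (1.2407−4.8077)/(153.3168−110.8809) = -0.0841. V = [p*·1.2407 + (1−p*)·4.8077]/1.04 = 2.0781. B = V − Δ·S = 13.5845.
(1,1): S=189.2800. Δ = (V_up−V_dn)/(S_up−S_dn) = (0.0000−1.2407)/(211.9936−153.3168) = -0.0211. V = [p*·0.0000 + (1−p*)·1.2407]/1.04 = 0.3079. B = V − Δ·S = 4.3101.
(0,0): S=169.0000. Δ = (V_up−V_dn)/(S_up−S_dn) = (0.3079−2.0781)/(189.2800−136.8900) = -0.0338. V = [p*·0.3079 + (1−p*)·2.0781]/1.04 = 0.7353. B = V − Δ·S = 6.4457.
Each (Δ,B) replicates both successor values, so the strategy is self-financing and V0 is arbitrage-free.

(0,0): Delta=-0.0338 Bond=6.4457
(1,0): Delta=-0.0841 Bond=13.5845
(1,1): Delta=-0.0211 Bond=4.3101
(2,0): Delta=0.0000 Bond=4.8077
(2,1): Delta=-0.1052 Bond=17.3697
(2,2): Delta=0.0000 Bond=0.0000
V0=0.7353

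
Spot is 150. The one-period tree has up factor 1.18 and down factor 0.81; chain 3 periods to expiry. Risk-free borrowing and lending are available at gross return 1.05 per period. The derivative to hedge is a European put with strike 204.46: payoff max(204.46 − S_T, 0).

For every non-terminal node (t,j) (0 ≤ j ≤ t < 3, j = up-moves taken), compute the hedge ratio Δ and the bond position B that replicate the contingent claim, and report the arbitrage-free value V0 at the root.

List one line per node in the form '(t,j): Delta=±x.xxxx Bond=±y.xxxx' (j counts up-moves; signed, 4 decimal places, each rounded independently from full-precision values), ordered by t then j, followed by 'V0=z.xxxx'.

Risk-neutral probability p* = (R−d)/(u−d) = (1.05−0.81)/(1.18−0.81) = 0.6486.
Terminal values V(3,·): V(3,0)=124.7438, V(3,1)=88.3303, V(3,2)=35.2834, V(3,3)=0.0000
Node (2,0) S=98.4150: V=(p*·88.3303+(1−p*)·124.7438)/1.05=96.3088; Δ=(88.3303−124.7438)/(116.1297−79.7162)=-1.0000; B=V−Δ·S=194.7238
Node (2,1) S=143.3700: V=(p*·35.2834+(1−p*)·88.3303)/1.05=51.3538; Δ=(35.2834−88.3303)/(169.1766−116.1297)=-1.0000; B=V−Δ·S=194.7238
Node (2,2) S=208.8600: V=(p*·0.0000+(1−p*)·35.2834)/1.05=11.8065; Δ=(0.0000−35.2834)/(246.4548−169.1766)=-0.4566; B=V−Δ·S=107.1671
Node (1,0) S=121.5000: V=(p*·51.3538+(1−p*)·96.3088)/1.05=63.9512; Δ=(51.3538−96.3088)/(143.3700−98.4150)=-1.0000; B=V−Δ·S=185.4512
Node (1,1) S=177.0000: V=(p*·11.8065+(1−p*)·51.3538)/1.05=24.4776; Δ=(11.8065−51.3538)/(208.8600−143.3700)=-0.6039; B=V−Δ·S=131.3622
Node (0,0) S=150.0000: V=(p*·24.4776+(1−p*)·63.9512)/1.05=36.5207; Δ=(24.4776−63.9512)/(177.0000−121.5000)=-0.7112; B=V−Δ·S=143.2061
Root portfolio cost Δ·150+B reproduces V0=36.5207.

(0,0): Delta=-0.7112 Bond=143.2061
(1,0): Delta=-1.0000 Bond=185.4512
(1,1): Delta=-0.6039 Bond=131.3622
(2,0): Delta=-1.0000 Bond=194.7238
(2,1): Delta=-1.0000 Bond=194.7238
(2,2): Delta=-0.4566 Bond=107.1671
V0=36.5207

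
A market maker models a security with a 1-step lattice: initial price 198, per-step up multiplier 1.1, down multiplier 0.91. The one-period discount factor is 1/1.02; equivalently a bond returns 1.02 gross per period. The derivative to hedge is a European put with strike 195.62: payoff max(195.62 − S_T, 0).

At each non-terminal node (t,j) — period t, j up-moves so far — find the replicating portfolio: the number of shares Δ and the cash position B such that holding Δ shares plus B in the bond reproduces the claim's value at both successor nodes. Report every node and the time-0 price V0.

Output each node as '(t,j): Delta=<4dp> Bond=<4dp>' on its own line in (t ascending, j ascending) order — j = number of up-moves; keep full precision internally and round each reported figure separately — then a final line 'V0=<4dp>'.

The replicating-portfolio and risk-neutral prices coincide; use p* = (1.02−0.91)/(1.1−0.91) = 0.5789 for the latter.
Terminal values V(1,·): V(1,0)=15.4400, V(1,1)=0.0000
Node (0,0) S=198.0000: V=(p*·0.0000+(1−p*)·15.4400)/1.02=6.3736; Δ=(0.0000−15.4400)/(217.8000−180.1800)=-0.4104; B=V−Δ·S=87.6367
Each (Δ,B) replicates both successor values, so the strategy is self-financing and V0 is arbitrage-free.

(0,0): Delta=-0.4104 Bond=87.6367
V0=6.3736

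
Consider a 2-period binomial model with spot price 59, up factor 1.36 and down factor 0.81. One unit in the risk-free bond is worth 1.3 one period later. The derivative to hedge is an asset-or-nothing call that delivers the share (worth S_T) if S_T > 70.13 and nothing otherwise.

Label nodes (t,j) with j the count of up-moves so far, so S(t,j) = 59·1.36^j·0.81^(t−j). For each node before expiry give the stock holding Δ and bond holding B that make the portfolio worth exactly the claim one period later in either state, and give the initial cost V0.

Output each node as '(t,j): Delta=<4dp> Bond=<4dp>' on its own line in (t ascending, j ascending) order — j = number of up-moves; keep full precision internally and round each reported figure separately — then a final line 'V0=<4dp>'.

Under the risk-neutral measure, an up-move has probability p* = (R−d)/(u−d) = 0.8909 and values discount at R = 1.3.
Payoff layer (t=2): V(2,0)=0.0000, V(2,1)=0.0000, V(2,2)=109.1264
Node (1,0) S=47.7900: V=(p*·0.0000+(1−p*)·0.0000)/1.3=0.0000; Δ=(0.0000−0.0000)/(64.9944−38.7099)=0.0000; B=V−Δ·S=0.0000
Node (1,1) S=80.2400: V=(p*·109.1264+(1−p*)·0.0000)/1.3=74.7859; Δ=(109.1264−0.0000)/(109.1264−64.9944)=2.4727; B=V−Δ·S=-123.6257
Node (0,0) S=59.0000: V=(p*·74.7859+(1−p*)·0.0000)/1.3=51.2519; Δ=(74.7859−0.0000)/(80.2400−47.7900)=2.3047; B=V−Δ·S=-84.7225
Self-financing check: at every node Δ·S+B equals the discounted successor values.

(0,0): Delta=2.3047 Bond=-84.7225
(1,0): Delta=0.0000 Bond=0.0000
(1,1): Delta=2.4727 Bond=-123.6257
V0=51.2519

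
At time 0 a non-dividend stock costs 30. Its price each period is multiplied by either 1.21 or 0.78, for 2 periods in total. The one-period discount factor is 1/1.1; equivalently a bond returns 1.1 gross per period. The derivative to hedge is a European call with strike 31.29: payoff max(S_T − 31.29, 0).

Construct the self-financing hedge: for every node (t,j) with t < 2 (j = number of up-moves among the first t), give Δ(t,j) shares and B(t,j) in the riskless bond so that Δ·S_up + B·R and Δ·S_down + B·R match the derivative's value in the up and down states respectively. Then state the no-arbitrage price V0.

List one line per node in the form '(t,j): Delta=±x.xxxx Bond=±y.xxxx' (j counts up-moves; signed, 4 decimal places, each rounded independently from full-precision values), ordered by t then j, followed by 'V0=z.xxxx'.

(0,0): Delta=0.6625 Bond=-14.0938
(1,0): Delta=0.0000 Bond=0.0000
(1,1): Delta=0.8093 Bond=-20.8324
V0=5.7821

No-arbitrage ⇒ martingale measure with p* = (R−d)/(u−d) = 0.7442.
Terminal payoffs: V(2,0)=0.0000, V(2,1)=0.0000, V(2,2)=12.6330
Node (1,0) S=23.4000: V=(p*·0.0000+(1−p*)·0.0000)/1.1=0.0000; Δ=(0.0000−0.0000)/(28.3140−18.2520)=0.0000; B=V−Δ·S=0.0000
Node (1,1) S=36.3000: V=(p*·12.6330+(1−p*)·0.0000)/1.1=8.5466; Δ=(12.6330−0.0000)/(43.9230−28.3140)=0.8093; B=V−Δ·S=-20.8324
Node (0,0) S=30.0000: V=(p*·8.5466+(1−p*)·0.0000)/1.1=5.7821; Δ=(8.5466−0.0000)/(36.3000−23.4000)=0.6625; B=V−Δ·S=-14.0938
Check: Δ(0,0)·S0 + B(0,0) = 5.7821 = V0.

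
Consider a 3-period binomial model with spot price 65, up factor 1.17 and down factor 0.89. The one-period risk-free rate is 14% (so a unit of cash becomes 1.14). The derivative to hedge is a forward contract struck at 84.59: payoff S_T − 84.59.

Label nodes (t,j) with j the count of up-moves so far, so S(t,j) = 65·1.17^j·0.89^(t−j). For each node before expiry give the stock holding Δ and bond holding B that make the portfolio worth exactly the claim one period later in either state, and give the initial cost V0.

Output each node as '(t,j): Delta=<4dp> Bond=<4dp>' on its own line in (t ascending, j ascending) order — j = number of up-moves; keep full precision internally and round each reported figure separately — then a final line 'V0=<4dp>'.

(0,0): Delta=1.0000 Bond=-57.0958
(1,0): Delta=1.0000 Bond=-65.0893
(1,1): Delta=1.0000 Bond=-65.0893
(2,0): Delta=1.0000 Bond=-74.2018
(2,1): Delta=1.0000 Bond=-74.2018
(2,2): Delta=1.0000 Bond=-74.2018
V0=7.9042

Under the risk-neutral measure, an up-move has probability p* = (R−d)/(u−d) = 0.8929 and values discount at R = 1.14.
Terminal payoffs: V(3,0)=-38.7670, V(3,1)=-24.3508, V(3,2)=-5.3991, V(3,3)=19.5148
(2,0): S=51.4865. Δ = (V_up−V_dn)/(S_up−S_dn) = (-24.3508−-38.7670)/(60.2392−45.8230) = 1.0000. V = [p*·-24.3508 + (1−p*)·-38.7670]/1.14 = -22.7153. B = V − Δ·S = -74.2018.
(2,1): S=67.6845. Δ = (V_up−V_dn)/(S_up−S_dn) = (-5.3991−-24.3508)/(79.1909−60.2392) = 1.0000. V = [p*·-5.3991 + (1−p*)·-24.3508]/1.14 = -6.5173. B = V − Δ·S = -74.2018.
(2,2): S=88.9785. Δ = (V_up−V_dn)/(S_up−S_dn) = (19.5148−-5.3991)/(104.1048−79.1909) = 1.0000. V = [p*·19.5148 + (1−p*)·-5.3991]/1.14 = 14.7767. B = V − Δ·S = -74.2018.
(1,0): S=57.8500. Δ = (V_up−V_dn)/(S_up−S_dn) = (-6.5173−-22.7153)/(67.6845−51.4865) = 1.0000. V = [p*·-6.5173 + (1−p*)·-22.7153]/1.14 = -7.2393. B = V − Δ·S = -65.0893.
(1,1): S=76.0500. Δ = (V_up−V_dn)/(S_up−S_dn) = (14.7767−-6.5173)/(88.9785−67.6845) = 1.0000. V = [p*·14.7767 + (1−p*)·-6.5173]/1.14 = 10.9607. B = V − Δ·S = -65.0893.
(0,0): S=65.0000. Δ = (V_up−V_dn)/(S_up−S_dn) = (10.9607−-7.2393)/(76.0500−57.8500) = 1.0000. V = [p*·10.9607 + (1−p*)·-7.2393]/1.14 = 7.9042. B = V − Δ·S = -57.0958.
Root portfolio cost Δ·65+B reproduces V0=7.9042.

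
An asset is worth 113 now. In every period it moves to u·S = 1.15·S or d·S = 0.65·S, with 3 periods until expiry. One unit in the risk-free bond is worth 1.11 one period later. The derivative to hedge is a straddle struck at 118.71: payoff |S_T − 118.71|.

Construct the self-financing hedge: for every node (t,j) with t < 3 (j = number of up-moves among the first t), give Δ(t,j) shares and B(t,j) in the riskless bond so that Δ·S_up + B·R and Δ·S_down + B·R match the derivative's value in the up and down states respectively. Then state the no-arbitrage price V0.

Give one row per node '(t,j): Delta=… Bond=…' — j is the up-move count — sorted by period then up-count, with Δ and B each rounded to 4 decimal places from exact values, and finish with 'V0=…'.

(0,0): Delta=0.2924 Bond=1.2785
(1,0): Delta=-1.0000 Bond=96.3477
(1,1): Delta=0.3559 Bond=-6.8356
(2,0): Delta=-1.0000 Bond=106.9459
(2,1): Delta=-1.0000 Bond=106.9459
(2,2): Delta=0.4226 Bond=-17.5469
V0=34.3225

No-arbitrage ⇒ martingale measure with p* = (R−d)/(u−d) = 0.9200.
Terminal payoffs: V(3,0)=87.6774, V(3,1)=63.8061, V(3,2)=21.5724, V(3,3)=53.1489
  t=2,j=0: stock 47.7425 → up 54.9039 (V=63.8061), down 31.0326 (V=87.6774). Price 59.2034; hedge Δ=-1.0000, bond B=106.9459.
  t=2,j=1: stock 84.4675 → up 97.1376 (V=21.5724), down 54.9039 (V=63.8061). Price 22.4784; hedge Δ=-1.0000, bond B=106.9459.
  t=2,j=2: stock 149.4425 → up 171.8589 (V=53.1489), down 97.1376 (V=21.5724). Price 45.6061; hedge Δ=0.4226, bond B=-17.5469.
  t=1,j=0: stock 73.4500 → up 84.4675 (V=22.4784), down 47.7425 (V=59.2034). Price 22.8977; hedge Δ=-1.0000, bond B=96.3477.
  t=1,j=1: stock 129.9500 → up 149.4425 (V=45.6061), down 84.4675 (V=22.4784). Price 39.4197; hedge Δ=0.3559, bond B=-6.8356.
  t=0,j=0: stock 113.0000 → up 129.9500 (V=39.4197), down 73.4500 (V=22.8977). Price 34.3225; hedge Δ=0.2924, bond B=1.2785.
Root portfolio cost Δ·113+B reproduces V0=34.3225.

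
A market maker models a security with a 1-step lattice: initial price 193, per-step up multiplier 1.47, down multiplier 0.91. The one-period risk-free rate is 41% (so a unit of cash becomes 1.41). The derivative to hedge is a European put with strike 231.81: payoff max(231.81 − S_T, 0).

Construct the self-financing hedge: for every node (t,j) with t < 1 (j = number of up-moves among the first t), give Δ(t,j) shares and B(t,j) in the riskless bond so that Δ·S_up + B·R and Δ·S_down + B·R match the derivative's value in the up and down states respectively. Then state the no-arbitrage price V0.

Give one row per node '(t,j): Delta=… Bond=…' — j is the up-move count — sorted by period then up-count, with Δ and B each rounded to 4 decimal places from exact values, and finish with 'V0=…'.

(0,0): Delta=-0.5198 Bond=104.5904
V0=4.2690

Under the risk-neutral measure, an up-move has probability p* = (R−d)/(u−d) = 0.8929 and values discount at R = 1.41.
At expiry t=1: V(1,0)=56.1800, V(1,1)=0.0000
Node (0,0) S=193.0000: V=(p*·0.0000+(1−p*)·56.1800)/1.41=4.2690; Δ=(0.0000−56.1800)/(283.7100−175.6300)=-0.5198; B=V−Δ·S=104.5904
The time-0 hedge costs 4.2690, which is the no-arbitrage price.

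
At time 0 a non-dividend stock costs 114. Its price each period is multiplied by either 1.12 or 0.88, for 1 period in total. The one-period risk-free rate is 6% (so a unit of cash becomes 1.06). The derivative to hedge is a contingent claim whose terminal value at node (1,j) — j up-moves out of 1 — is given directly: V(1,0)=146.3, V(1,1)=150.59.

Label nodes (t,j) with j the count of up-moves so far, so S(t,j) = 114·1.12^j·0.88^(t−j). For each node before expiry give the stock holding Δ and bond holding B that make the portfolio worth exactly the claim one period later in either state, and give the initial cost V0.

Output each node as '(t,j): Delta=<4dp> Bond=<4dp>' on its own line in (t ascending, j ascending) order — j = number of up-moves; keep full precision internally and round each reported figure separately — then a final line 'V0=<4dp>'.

(0,0): Delta=0.1568 Bond=123.1792
V0=141.0542

The replicating-portfolio and risk-neutral prices coincide; use p* = (1.06−0.88)/(1.12−0.88) = 0.7500 for the latter.
Payoff layer (t=1): V(1,0)=146.3000, V(1,1)=150.5900
  t=0,j=0: stock 114.0000 → up 127.6800 (V=150.5900), down 100.3200 (V=146.3000). Price 141.0542; hedge Δ=0.1568, bond B=123.1792.
Root portfolio cost Δ·114+B reproduces V0=141.0542.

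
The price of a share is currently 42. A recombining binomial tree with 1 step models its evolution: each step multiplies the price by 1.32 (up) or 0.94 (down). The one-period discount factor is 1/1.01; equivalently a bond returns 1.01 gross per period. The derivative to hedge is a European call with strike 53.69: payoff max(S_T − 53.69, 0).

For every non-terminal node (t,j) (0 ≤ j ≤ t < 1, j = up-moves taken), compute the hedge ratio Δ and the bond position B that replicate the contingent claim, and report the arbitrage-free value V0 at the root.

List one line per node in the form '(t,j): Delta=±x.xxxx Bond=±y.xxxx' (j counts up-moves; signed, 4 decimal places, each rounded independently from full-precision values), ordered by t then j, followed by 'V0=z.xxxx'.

Under the risk-neutral measure, an up-move has probability p* = (R−d)/(u−d) = 0.1842 and values discount at R = 1.01.
Terminal payoffs: V(1,0)=0.0000, V(1,1)=1.7500
Node (0,0) S=42.0000: V=(p*·1.7500+(1−p*)·0.0000)/1.01=0.3192; Δ=(1.7500−0.0000)/(55.4400−39.4800)=0.1096; B=V−Δ·S=-4.2861
Self-financing check: at every node Δ·S+B equals the discounted successor values.

(0,0): Delta=0.1096 Bond=-4.2861
V0=0.3192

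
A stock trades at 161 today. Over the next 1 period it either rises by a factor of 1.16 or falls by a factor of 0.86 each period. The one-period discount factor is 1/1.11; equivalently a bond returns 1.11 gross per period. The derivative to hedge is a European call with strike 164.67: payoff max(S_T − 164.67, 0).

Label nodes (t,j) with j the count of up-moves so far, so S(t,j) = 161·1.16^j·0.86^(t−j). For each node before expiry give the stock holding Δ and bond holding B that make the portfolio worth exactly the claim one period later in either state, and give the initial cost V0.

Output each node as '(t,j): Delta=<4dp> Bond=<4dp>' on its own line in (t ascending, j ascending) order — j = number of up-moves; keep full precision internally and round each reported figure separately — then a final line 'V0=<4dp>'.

(0,0): Delta=0.4573 Bond=-57.0492
V0=16.5841

No-arbitrage ⇒ martingale measure with p* = (R−d)/(u−d) = 0.8333.
Terminal payoffs: V(1,0)=0.0000, V(1,1)=22.0900
Node (0,0) S=161.0000: V=(p*·22.0900+(1−p*)·0.0000)/1.11=16.5841; Δ=(22.0900−0.0000)/(186.7600−138.4600)=0.4573; B=V−Δ·S=-57.0492
Check: Δ(0,0)·S0 + B(0,0) = 16.5841 = V0.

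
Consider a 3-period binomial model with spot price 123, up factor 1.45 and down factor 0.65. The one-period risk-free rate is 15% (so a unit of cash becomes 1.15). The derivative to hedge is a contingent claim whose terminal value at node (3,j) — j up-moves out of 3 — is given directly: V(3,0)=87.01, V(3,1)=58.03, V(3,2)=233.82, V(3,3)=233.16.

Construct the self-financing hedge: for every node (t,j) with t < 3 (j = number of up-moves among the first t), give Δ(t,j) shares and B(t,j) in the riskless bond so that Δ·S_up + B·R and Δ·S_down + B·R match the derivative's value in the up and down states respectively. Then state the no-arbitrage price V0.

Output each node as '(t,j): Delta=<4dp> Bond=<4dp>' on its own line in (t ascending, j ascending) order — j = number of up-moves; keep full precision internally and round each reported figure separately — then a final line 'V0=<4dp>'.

Under the risk-neutral measure, an up-move has probability p* = (R−d)/(u−d) = 0.6250 and values discount at R = 1.15.
At expiry t=3: V(3,0)=87.0100, V(3,1)=58.0300, V(3,2)=233.8200, V(3,3)=233.1600
(2,0): S=51.9675. Δ = (V_up−V_dn)/(S_up−S_dn) = (58.0300−87.0100)/(75.3529−33.7789) = -0.6971. V = [p*·58.0300 + (1−p*)·87.0100]/1.15 = 59.9109. B = V − Δ·S = 96.1359.
(2,1): S=115.9275. Δ = (V_up−V_dn)/(S_up−S_dn) = (233.8200−58.0300)/(168.0949−75.3529) = 1.8955. V = [p*·233.8200 + (1−p*)·58.0300]/1.15 = 145.9989. B = V − Δ·S = -73.7386.
(2,2): S=258.6075. Δ = (V_up−V_dn)/(S_up−S_dn) = (233.1600−233.8200)/(374.9809−168.0949) = -0.0032. V = [p*·233.1600 + (1−p*)·233.8200]/1.15 = 202.9630. B = V − Δ·S = 203.7880.
(1,0): S=79.9500. Δ = (V_up−V_dn)/(S_up−S_dn) = (145.9989−59.9109)/(115.9275−51.9675) = 1.3460. V = [p*·145.9989 + (1−p*)·59.9109]/1.15 = 98.8834. B = V − Δ·S = -8.7267.
(1,1): S=178.3500. Δ = (V_up−V_dn)/(S_up−S_dn) = (202.9630−145.9989)/(258.6075−115.9275) = 0.3992. V = [p*·202.9630 + (1−p*)·145.9989]/1.15 = 157.9143. B = V − Δ·S = 86.7092.
(0,0): S=123.0000. Δ = (V_up−V_dn)/(S_up−S_dn) = (157.9143−98.8834)/(178.3500−79.9500) = 0.5999. V = [p*·157.9143 + (1−p*)·98.8834]/1.15 = 118.0676. B = V − Δ·S = 44.2789.
Self-financing check: at every node Δ·S+B equals the discounted successor values.

(0,0): Delta=0.5999 Bond=44.2789
(1,0): Delta=1.3460 Bond=-8.7267
(1,1): Delta=0.3992 Bond=86.7092
(2,0): Delta=-0.6971 Bond=96.1359
(2,1): Delta=1.8955 Bond=-73.7386
(2,2): Delta=-0.0032 Bond=203.7880
V0=118.0676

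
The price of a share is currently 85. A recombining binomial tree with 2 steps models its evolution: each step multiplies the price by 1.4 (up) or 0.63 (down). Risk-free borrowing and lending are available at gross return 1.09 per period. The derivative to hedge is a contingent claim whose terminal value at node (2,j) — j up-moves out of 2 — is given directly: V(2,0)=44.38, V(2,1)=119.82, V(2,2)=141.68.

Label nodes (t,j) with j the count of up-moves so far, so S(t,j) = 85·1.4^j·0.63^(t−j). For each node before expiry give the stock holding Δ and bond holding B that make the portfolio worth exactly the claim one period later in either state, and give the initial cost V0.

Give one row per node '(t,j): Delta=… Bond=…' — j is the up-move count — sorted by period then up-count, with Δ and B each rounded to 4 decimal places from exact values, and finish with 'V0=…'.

No-arbitrage ⇒ martingale measure with p* = (R−d)/(u−d) = 0.5974.
Terminal values V(2,·): V(2,0)=44.3800, V(2,1)=119.8200, V(2,2)=141.6800
  t=1,j=0: stock 53.5500 → up 74.9700 (V=119.8200), down 33.7365 (V=44.3800). Price 82.0624; hedge Δ=1.8296, bond B=-15.9116.
  t=1,j=1: stock 119.0000 → up 166.6000 (V=141.6800), down 74.9700 (V=119.8200). Price 121.9075; hedge Δ=0.2386, bond B=93.5179.
  t=0,j=0: stock 85.0000 → up 119.0000 (V=121.9075), down 53.5500 (V=82.0624). Price 97.1248; hedge Δ=0.6088, bond B=45.3779.
Root portfolio cost Δ·85+B reproduces V0=97.1248.

(0,0): Delta=0.6088 Bond=45.3779
(1,0): Delta=1.8296 Bond=-15.9116
(1,1): Delta=0.2386 Bond=93.5179
V0=97.1248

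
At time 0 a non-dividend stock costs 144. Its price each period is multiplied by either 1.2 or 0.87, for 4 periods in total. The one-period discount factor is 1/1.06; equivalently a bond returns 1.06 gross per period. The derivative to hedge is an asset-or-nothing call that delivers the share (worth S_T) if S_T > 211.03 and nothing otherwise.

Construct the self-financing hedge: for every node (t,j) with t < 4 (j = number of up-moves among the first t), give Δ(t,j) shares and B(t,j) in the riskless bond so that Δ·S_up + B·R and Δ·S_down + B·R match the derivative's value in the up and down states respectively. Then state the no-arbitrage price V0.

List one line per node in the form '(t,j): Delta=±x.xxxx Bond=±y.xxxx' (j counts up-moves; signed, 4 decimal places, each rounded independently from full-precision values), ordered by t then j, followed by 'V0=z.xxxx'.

No-arbitrage ⇒ martingale measure with p* = (R−d)/(u−d) = 0.5758.
At expiry t=4: V(4,0)=0.0000, V(4,1)=0.0000, V(4,2)=0.0000, V(4,3)=216.4838, V(4,4)=298.5984
  t=3,j=0: stock 94.8244 → up 113.7893 (V=0.0000), down 82.4973 (V=0.0000). Price 0.0000; hedge Δ=0.0000, bond B=0.0000.
  t=3,j=1: stock 130.7923 → up 156.9508 (V=0.0000), down 113.7893 (V=0.0000). Price 0.0000; hedge Δ=0.0000, bond B=0.0000.
  t=3,j=2: stock 180.4032 → up 216.4838 (V=216.4838), down 156.9508 (V=0.0000). Price 117.5870; hedge Δ=3.6364, bond B=-538.4246.
  t=3,j=3: stock 248.8320 → up 298.5984 (V=298.5984), down 216.4838 (V=216.4838). Price 248.8320; hedge Δ=1.0000, bond B=0.0000.
  t=2,j=0: stock 108.9936 → up 130.7923 (V=0.0000), down 94.8244 (V=0.0000). Price 0.0000; hedge Δ=0.0000, bond B=0.0000.
  t=2,j=1: stock 150.3360 → up 180.4032 (V=117.5870), down 130.7923 (V=0.0000). Price 63.8694; hedge Δ=2.3702, bond B=-292.4548.
  t=2,j=2: stock 207.3600 → up 248.8320 (V=248.8320), down 180.4032 (V=117.5870). Price 182.2192; hedge Δ=1.9180, bond B=-215.4930.
  t=1,j=0: stock 125.2800 → up 150.3360 (V=63.8694), down 108.9936 (V=0.0000). Price 34.6918; hedge Δ=1.5449, bond B=-158.8519.
  t=1,j=1: stock 172.8000 → up 207.3600 (V=182.2192), down 150.3360 (V=63.8694). Price 124.5379; hedge Δ=2.0754, bond B=-234.0976.
  t=0,j=0: stock 144.0000 → up 172.8000 (V=124.5379), down 125.2800 (V=34.6918). Price 81.5296; hedge Δ=1.8907, bond B=-190.7313.
Root portfolio cost Δ·144+B reproduces V0=81.5296.

(0,0): Delta=1.8907 Bond=-190.7313
(1,0): Delta=1.5449 Bond=-158.8519
(1,1): Delta=2.0754 Bond=-234.0976
(2,0): Delta=0.0000 Bond=0.0000
(2,1): Delta=2.3702 Bond=-292.4548
(2,2): Delta=1.9180 Bond=-215.4930
(3,0): Delta=0.0000 Bond=0.0000
(3,1): Delta=0.0000 Bond=0.0000
(3,2): Delta=3.6364 Bond=-538.4246
(3,3): Delta=1.0000 Bond=0.0000
V0=81.5296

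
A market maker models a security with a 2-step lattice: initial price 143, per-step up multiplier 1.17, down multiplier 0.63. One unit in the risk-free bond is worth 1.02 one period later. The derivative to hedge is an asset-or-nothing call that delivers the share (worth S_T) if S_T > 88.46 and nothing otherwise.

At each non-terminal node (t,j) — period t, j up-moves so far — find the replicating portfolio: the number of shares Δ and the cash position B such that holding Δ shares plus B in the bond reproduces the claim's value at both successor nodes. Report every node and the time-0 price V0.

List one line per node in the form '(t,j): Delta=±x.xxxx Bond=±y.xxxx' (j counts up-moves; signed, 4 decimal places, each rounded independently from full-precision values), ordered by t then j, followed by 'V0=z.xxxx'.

(0,0): Delta=1.2002 Bond=-32.8327
(1,0): Delta=2.1667 Bond=-120.5616
(1,1): Delta=1.0000 Bond=0.0000
V0=138.7907

No-arbitrage ⇒ martingale measure with p* = (R−d)/(u−d) = 0.7222.
At expiry t=2: V(2,0)=0.0000, V(2,1)=105.4053, V(2,2)=195.7527
(1,0): S=90.0900. Δ = (V_up−V_dn)/(S_up−S_dn) = (105.4053−0.0000)/(105.4053−56.7567) = 2.1667. V = [p*·105.4053 + (1−p*)·0.0000]/1.02 = 74.6334. B = V − Δ·S = -120.5616.
(1,1): S=167.3100. Δ = (V_up−V_dn)/(S_up−S_dn) = (195.7527−105.4053)/(195.7527−105.4053) = 1.0000. V = [p*·195.7527 + (1−p*)·105.4053]/1.02 = 167.3100. B = V − Δ·S = 0.0000.
(0,0): S=143.0000. Δ = (V_up−V_dn)/(S_up−S_dn) = (167.3100−74.6334)/(167.3100−90.0900) = 1.2002. V = [p*·167.3100 + (1−p*)·74.6334]/1.02 = 138.7907. B = V − Δ·S = -32.8327.
Each (Δ,B) replicates both successor values, so the strategy is self-financing and V0 is arbitrage-free.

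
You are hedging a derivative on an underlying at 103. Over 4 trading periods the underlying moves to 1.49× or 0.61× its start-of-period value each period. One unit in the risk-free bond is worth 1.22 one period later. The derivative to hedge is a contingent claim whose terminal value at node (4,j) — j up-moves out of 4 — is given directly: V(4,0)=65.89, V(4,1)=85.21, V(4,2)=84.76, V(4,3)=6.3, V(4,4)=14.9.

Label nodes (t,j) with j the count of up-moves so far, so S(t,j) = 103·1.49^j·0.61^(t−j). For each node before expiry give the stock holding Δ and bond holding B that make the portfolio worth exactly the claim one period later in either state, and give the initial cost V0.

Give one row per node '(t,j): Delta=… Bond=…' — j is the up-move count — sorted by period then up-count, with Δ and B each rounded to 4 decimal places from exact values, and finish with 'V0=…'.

(0,0): Delta=-0.1906 Bond=36.0726
(1,0): Delta=-0.4383 Bond=59.5755
(1,1): Delta=-0.1457 Bond=37.1184
(2,0): Delta=0.1365 Bond=50.6514
(2,1): Delta=-0.5425 Bond=82.4334
(2,2): Delta=-0.0738 Bond=28.8414
(3,0): Delta=0.9391 Bond=43.0309
(3,1): Delta=-0.0090 Bond=70.0999
(3,2): Delta=-0.6392 Bond=114.0550
(3,3): Delta=0.0287 Bond=0.2776
V0=16.4432

Under the risk-neutral measure, an up-move has probability p* = (R−d)/(u−d) = 0.6932 and values discount at R = 1.22.
At expiry t=4: V(4,0)=65.8900, V(4,1)=85.2100, V(4,2)=84.7600, V(4,3)=6.3000, V(4,4)=14.9000
Node (3,0) S=23.3790: V=(p*·85.2100+(1−p*)·65.8900)/1.22=64.9855; Δ=(85.2100−65.8900)/(34.8348−14.2612)=0.9391; B=V−Δ·S=43.0309
Node (3,1) S=57.1062: V=(p*·84.7600+(1−p*)·85.2100)/1.22=69.5886; Δ=(84.7600−85.2100)/(85.0882−34.8348)=-0.0090; B=V−Δ·S=70.0999
Node (3,2) S=139.4889: V=(p*·6.3000+(1−p*)·84.7600)/1.22=24.8959; Δ=(6.3000−84.7600)/(207.8384−85.0882)=-0.6392; B=V−Δ·S=114.0550
Node (3,3) S=340.7187: V=(p*·14.9000+(1−p*)·6.3000)/1.22=10.0503; Δ=(14.9000−6.3000)/(507.6709−207.8384)=0.0287; B=V−Δ·S=0.2776
Node (2,0) S=38.3263: V=(p*·69.5886+(1−p*)·64.9855)/1.22=55.8822; Δ=(69.5886−64.9855)/(57.1062−23.3790)=0.1365; B=V−Δ·S=50.6514
Node (2,1) S=93.6167: V=(p*·24.8959+(1−p*)·69.5886)/1.22=31.6462; Δ=(24.8959−69.5886)/(139.4889−57.1062)=-0.5425; B=V−Δ·S=82.4334
Node (2,2) S=228.6703: V=(p*·10.0503+(1−p*)·24.8959)/1.22=11.9715; Δ=(10.0503−24.8959)/(340.7187−139.4889)=-0.0738; B=V−Δ·S=28.8414
Node (1,0) S=62.8300: V=(p*·31.6462+(1−p*)·55.8822)/1.22=32.0346; Δ=(31.6462−55.8822)/(93.6167−38.3263)=-0.4383; B=V−Δ·S=59.5755
Node (1,1) S=153.4700: V=(p*·11.9715+(1−p*)·31.6462)/1.22=14.7607; Δ=(11.9715−31.6462)/(228.6703−93.6167)=-0.1457; B=V−Δ·S=37.1184
Node (0,0) S=103.0000: V=(p*·14.7607+(1−p*)·32.0346)/1.22=16.4432; Δ=(14.7607−32.0346)/(153.4700−62.8300)=-0.1906; B=V−Δ·S=36.0726
Self-financing check: at every node Δ·S+B equals the discounted successor values.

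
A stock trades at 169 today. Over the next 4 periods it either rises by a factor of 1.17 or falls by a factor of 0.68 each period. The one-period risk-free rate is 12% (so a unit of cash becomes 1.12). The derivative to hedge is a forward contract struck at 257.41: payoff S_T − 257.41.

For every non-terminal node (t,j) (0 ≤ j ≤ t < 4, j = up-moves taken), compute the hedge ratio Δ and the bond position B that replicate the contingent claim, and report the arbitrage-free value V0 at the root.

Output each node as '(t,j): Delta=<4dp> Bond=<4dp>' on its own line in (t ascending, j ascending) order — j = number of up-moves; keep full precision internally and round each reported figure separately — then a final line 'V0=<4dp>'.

(0,0): Delta=1.0000 Bond=-163.5887
(1,0): Delta=1.0000 Bond=-183.2194
(1,1): Delta=1.0000 Bond=-183.2194
(2,0): Delta=1.0000 Bond=-205.2057
(2,1): Delta=1.0000 Bond=-205.2057
(2,2): Delta=1.0000 Bond=-205.2057
(3,0): Delta=1.0000 Bond=-229.8304
(3,1): Delta=1.0000 Bond=-229.8304
(3,2): Delta=1.0000 Bond=-229.8304
(3,3): Delta=1.0000 Bond=-229.8304
V0=5.4113

Under the risk-neutral measure, an up-move has probability p* = (R−d)/(u−d) = 0.8980 and values discount at R = 1.12.
At expiry t=4: V(4,0)=-221.2755, V(4,1)=-195.2374, V(4,2)=-150.4365, V(4,3)=-73.3526, V(4,4)=59.2769
  t=3,j=0: stock 53.1390 → up 62.1726 (V=-195.2374), down 36.1345 (V=-221.2755). Price -176.6913; hedge Δ=1.0000, bond B=-229.8304.
  t=3,j=1: stock 91.4304 → up 106.9735 (V=-150.4365), down 62.1726 (V=-195.2374). Price -138.4000; hedge Δ=1.0000, bond B=-229.8304.
  t=3,j=2: stock 157.3140 → up 184.0574 (V=-73.3526), down 106.9735 (V=-150.4365). Price -72.5164; hedge Δ=1.0000, bond B=-229.8304.
  t=3,j=3: stock 270.6726 → up 316.6869 (V=59.2769), down 184.0574 (V=-73.3526). Price 40.8422; hedge Δ=1.0000, bond B=-229.8304.
  t=2,j=0: stock 78.1456 → up 91.4304 (V=-138.4000), down 53.1390 (V=-176.6913). Price -127.0601; hedge Δ=1.0000, bond B=-205.2057.
  t=2,j=1: stock 134.4564 → up 157.3140 (V=-72.5164), down 91.4304 (V=-138.4000). Price -70.7493; hedge Δ=1.0000, bond B=-205.2057.
  t=2,j=2: stock 231.3441 → up 270.6726 (V=40.8422), down 157.3140 (V=-72.5164). Price 26.1384; hedge Δ=1.0000, bond B=-205.2057.
  t=1,j=0: stock 114.9200 → up 134.4564 (V=-70.7493), down 78.1456 (V=-127.0601). Price -68.2994; hedge Δ=1.0000, bond B=-183.2194.
  t=1,j=1: stock 197.7300 → up 231.3441 (V=26.1384), down 134.4564 (V=-70.7493). Price 14.5106; hedge Δ=1.0000, bond B=-183.2194.
  t=0,j=0: stock 169.0000 → up 197.7300 (V=14.5106), down 114.9200 (V=-68.2994). Price 5.4113; hedge Δ=1.0000, bond B=-163.5887.
Root portfolio cost Δ·169+B reproduces V0=5.4113.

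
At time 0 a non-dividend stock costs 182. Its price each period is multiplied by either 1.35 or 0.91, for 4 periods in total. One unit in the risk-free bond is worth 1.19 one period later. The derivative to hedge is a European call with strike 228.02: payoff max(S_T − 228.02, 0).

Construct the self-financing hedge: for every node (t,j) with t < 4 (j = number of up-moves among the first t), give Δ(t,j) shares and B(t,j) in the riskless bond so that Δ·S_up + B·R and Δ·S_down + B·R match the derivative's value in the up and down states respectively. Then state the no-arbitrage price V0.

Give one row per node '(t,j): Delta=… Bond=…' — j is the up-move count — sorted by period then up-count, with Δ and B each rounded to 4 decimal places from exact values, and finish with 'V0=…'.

(0,0): Delta=0.8983 Bond=-91.6819
(1,0): Delta=0.7304 Bond=-81.2963
(1,1): Delta=0.9630 Bond=-124.9901
(2,0): Delta=0.3762 Bond=-43.3624
(2,1): Delta=0.8668 Bond=-127.2456
(2,2): Delta=1.0000 Bond=-161.0197
(3,0): Delta=0.0000 Bond=0.0000
(3,1): Delta=0.5212 Bond=-81.0877
(3,2): Delta=1.0000 Bond=-191.6134
(3,3): Delta=1.0000 Bond=-191.6134
V0=71.8099

No-arbitrage ⇒ martingale measure with p* = (R−d)/(u−d) = 0.6364.
Payoff layer (t=4): V(4,0)=0.0000, V(4,1)=0.0000, V(4,2)=46.6566, V(4,3)=179.4673, V(4,4)=376.4941
(3,0): S=137.1499. Δ = (V_up−V_dn)/(S_up−S_dn) = (0.0000−0.0000)/(185.1524−124.8064) = 0.0000. V = [p*·0.0000 + (1−p*)·0.0000]/1.19 = 0.0000. B = V − Δ·S = 0.0000.
(3,1): S=203.4642. Δ = (V_up−V_dn)/(S_up−S_dn) = (46.6566−0.0000)/(274.6766−185.1524) = 0.5212. V = [p*·46.6566 + (1−p*)·0.0000]/1.19 = 24.9501. B = V − Δ·S = -81.0877.
(3,2): S=301.8425. Δ = (V_up−V_dn)/(S_up−S_dn) = (179.4673−46.6566)/(407.4873−274.6766) = 1.0000. V = [p*·179.4673 + (1−p*)·46.6566]/1.19 = 110.2290. B = V − Δ·S = -191.6134.
(3,3): S=447.7883. Δ = (V_up−V_dn)/(S_up−S_dn) = (376.4941−179.4673)/(604.5141−407.4873) = 1.0000. V = [p*·376.4941 + (1−p*)·179.4673]/1.19 = 256.1748. B = V − Δ·S = -191.6134.
(2,0): S=150.7142. Δ = (V_up−V_dn)/(S_up−S_dn) = (24.9501−0.0000)/(203.4642−137.1499) = 0.3762. V = [p*·24.9501 + (1−p*)·0.0000]/1.19 = 13.3423. B = V − Δ·S = -43.3624.
(2,1): S=223.5870. Δ = (V_up−V_dn)/(S_up−S_dn) = (110.2290−24.9501)/(301.8425−203.4642) = 0.8668. V = [p*·110.2290 + (1−p*)·24.9501]/1.19 = 66.5702. B = V − Δ·S = -127.2456.
(2,2): S=331.6950. Δ = (V_up−V_dn)/(S_up−S_dn) = (256.1748−110.2290)/(447.7883−301.8425) = 1.0000. V = [p*·256.1748 + (1−p*)·110.2290]/1.19 = 170.6753. B = V − Δ·S = -161.0197.
(1,0): S=165.6200. Δ = (V_up−V_dn)/(S_up−S_dn) = (66.5702−13.3423)/(223.5870−150.7142) = 0.7304. V = [p*·66.5702 + (1−p*)·13.3423]/1.19 = 39.6761. B = V − Δ·S = -81.2963.
(1,1): S=245.7000. Δ = (V_up−V_dn)/(S_up−S_dn) = (170.6753−66.5702)/(331.6950−223.5870) = 0.9630. V = [p*·170.6753 + (1−p*)·66.5702]/1.19 = 111.6125. B = V − Δ·S = -124.9901.
(0,0): S=182.0000. Δ = (V_up−V_dn)/(S_up−S_dn) = (111.6125−39.6761)/(245.7000−165.6200) = 0.8983. V = [p*·111.6125 + (1−p*)·39.6761]/1.19 = 71.8099. B = V − Δ·S = -91.6819.
Self-financing check: at every node Δ·S+B equals the discounted successor values.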